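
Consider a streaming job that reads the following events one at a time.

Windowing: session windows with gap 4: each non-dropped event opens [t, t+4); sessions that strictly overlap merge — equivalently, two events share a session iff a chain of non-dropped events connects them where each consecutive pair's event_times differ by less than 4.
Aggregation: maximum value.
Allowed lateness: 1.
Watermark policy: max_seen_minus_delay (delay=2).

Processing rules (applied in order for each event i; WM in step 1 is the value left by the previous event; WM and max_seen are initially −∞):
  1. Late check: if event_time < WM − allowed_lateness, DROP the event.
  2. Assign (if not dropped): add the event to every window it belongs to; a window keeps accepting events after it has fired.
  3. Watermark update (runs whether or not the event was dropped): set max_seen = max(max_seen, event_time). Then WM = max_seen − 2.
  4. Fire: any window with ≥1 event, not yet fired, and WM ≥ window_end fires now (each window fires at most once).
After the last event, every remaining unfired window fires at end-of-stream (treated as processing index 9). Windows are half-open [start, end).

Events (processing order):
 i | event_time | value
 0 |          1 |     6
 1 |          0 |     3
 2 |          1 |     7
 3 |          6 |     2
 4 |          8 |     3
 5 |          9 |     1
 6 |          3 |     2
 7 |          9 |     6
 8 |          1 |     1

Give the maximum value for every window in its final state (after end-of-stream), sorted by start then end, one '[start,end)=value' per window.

i=0 t=1 v=6: → [1,5); WM=-1
i=1 t=0 v=3: → [0,5); WM=-1
i=2 t=1 v=7: → [0,5); WM=-1
i=3 t=6 v=2: → [6,10); WM=4
i=4 t=8 v=3: → [6,12); WM=6
i=5 t=9 v=1: → [6,13); WM=7
i=6 t=3 v=2: DROP (t<7-1); WM=7
i=7 t=9 v=6: → [6,13); WM=7
i=8 t=1 v=1: DROP (t<7-1); WM=7

[0,5)=7 [6,13)=6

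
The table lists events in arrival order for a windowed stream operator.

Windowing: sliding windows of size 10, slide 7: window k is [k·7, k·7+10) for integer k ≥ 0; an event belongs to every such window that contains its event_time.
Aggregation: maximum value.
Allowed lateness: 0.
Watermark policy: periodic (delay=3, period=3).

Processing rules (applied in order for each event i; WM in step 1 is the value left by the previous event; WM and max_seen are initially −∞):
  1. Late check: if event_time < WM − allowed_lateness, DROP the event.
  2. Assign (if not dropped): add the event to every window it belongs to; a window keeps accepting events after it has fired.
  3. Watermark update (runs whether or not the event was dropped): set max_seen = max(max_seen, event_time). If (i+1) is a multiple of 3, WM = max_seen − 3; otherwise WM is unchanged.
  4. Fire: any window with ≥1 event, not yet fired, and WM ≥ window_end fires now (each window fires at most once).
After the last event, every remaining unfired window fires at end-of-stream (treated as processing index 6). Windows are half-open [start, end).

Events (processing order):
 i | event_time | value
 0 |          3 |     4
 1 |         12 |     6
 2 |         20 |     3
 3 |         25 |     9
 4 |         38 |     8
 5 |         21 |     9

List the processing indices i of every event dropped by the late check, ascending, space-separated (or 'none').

i=0 t=3 v=4: → [0,10); WM=−∞
i=1 t=12 v=6: → [7,17); WM=−∞
i=2 t=20 v=3: → [14,24); WM=17; [0,10) fires=4 [7,17) fires=6
i=3 t=25 v=9: → [21,31); WM=17
i=4 t=38 v=8: → [35,45); WM=17
i=5 t=21 v=9: → [21,31),[14,24); WM=35; [14,24) fires=9 [21,31) fires=9

none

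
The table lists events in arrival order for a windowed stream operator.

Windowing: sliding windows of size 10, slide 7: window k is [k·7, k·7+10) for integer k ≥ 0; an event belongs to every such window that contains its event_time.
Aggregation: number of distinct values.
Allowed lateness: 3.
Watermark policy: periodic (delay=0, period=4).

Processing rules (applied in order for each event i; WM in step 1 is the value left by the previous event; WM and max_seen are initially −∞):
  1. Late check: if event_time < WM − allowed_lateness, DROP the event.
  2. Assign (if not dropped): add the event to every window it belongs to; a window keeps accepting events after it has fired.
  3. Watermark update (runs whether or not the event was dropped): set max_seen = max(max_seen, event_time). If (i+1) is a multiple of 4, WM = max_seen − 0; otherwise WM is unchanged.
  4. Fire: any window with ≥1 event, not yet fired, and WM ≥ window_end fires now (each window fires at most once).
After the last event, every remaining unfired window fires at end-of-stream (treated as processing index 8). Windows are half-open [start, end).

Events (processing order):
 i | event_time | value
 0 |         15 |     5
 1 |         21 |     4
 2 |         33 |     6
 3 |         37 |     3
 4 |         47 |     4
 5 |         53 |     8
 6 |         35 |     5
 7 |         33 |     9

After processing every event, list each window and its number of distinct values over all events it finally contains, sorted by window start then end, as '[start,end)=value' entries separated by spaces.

[7,17)=1 [14,24)=2 [21,31)=1 [28,38)=3 [35,45)=2 [42,52)=1 [49,59)=1

i=0 t=15 v=5: → [14,24),[7,17); WM=−∞
i=1 t=21 v=4: → [21,31),[14,24); WM=−∞
i=2 t=33 v=6: → [28,38); WM=−∞
i=3 t=37 v=3: → [35,45),[28,38); WM=37; [7,17) fires=1 [14,24) fires=2 [21,31) fires=1
i=4 t=47 v=4: → [42,52); WM=37
i=5 t=53 v=8: → [49,59); WM=37
i=6 t=35 v=5: → [35,45),[28,38); WM=37
i=7 t=33 v=9: DROP (t<37-3); WM=53; [28,38) fires=3 [35,45) fires=2 [42,52) fires=1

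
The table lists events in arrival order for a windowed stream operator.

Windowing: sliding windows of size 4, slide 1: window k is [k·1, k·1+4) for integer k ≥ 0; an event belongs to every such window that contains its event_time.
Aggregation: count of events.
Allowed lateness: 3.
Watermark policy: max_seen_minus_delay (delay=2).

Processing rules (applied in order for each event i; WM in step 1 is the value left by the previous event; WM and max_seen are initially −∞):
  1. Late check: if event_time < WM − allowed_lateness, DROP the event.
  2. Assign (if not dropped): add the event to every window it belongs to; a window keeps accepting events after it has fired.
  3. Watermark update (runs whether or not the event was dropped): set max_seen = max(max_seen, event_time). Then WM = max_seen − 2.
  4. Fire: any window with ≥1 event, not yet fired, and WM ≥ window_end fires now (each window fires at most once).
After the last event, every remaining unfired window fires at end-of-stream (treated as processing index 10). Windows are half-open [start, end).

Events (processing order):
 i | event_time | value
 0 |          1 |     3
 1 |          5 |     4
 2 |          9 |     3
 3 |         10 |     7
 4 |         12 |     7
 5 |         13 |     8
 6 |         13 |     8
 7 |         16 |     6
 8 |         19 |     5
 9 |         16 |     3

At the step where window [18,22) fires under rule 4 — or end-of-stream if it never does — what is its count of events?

i=0 t=1 v=3: → [1,5),[0,4); WM=-1
i=1 t=5 v=4: → [5,9),[4,8),[3,7),[2,6); WM=3
i=2 t=9 v=3: → [9,13),[8,12),[7,11),[6,10); WM=7; [0,4) fires=1 [1,5) fires=1 [2,6) fires=1 [3,7) fires=1
i=3 t=10 v=7: → [10,14),[9,13),[8,12),[7,11); WM=8; [4,8) fires=1
i=4 t=12 v=7: → [12,16),[11,15),[10,14),[9,13); WM=10; [5,9) fires=1 [6,10) fires=1
i=5 t=13 v=8: → [13,17),[12,16),[11,15),[10,14); WM=11; [7,11) fires=2
i=6 t=13 v=8: → [13,17),[12,16),[11,15),[10,14); WM=11
i=7 t=16 v=6: → [16,20),[15,19),[14,18),[13,17); WM=14; [8,12) fires=2 [9,13) fires=3 [10,14) fires=4
i=8 t=19 v=5: → [19,23),[18,22),[17,21),[16,20); WM=17; [11,15) fires=3 [12,16) fires=3 [13,17) fires=3
i=9 t=16 v=3: → [16,20),[15,19),[14,18),[13,17); WM=17

1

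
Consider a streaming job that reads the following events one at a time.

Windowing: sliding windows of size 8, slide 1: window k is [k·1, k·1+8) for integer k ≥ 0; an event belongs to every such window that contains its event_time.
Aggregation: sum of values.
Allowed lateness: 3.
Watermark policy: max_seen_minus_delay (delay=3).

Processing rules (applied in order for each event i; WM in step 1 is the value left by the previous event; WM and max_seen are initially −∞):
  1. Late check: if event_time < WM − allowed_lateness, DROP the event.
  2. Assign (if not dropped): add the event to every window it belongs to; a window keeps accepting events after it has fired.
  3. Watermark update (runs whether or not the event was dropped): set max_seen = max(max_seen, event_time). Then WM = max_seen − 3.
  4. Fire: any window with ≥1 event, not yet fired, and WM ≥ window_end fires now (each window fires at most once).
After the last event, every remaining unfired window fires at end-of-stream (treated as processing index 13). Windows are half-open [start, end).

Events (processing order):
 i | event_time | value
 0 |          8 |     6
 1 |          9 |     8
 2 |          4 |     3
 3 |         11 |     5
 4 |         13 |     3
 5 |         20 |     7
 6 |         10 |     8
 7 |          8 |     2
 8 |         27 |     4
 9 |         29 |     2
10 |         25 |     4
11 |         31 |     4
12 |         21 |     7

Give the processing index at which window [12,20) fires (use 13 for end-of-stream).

8

i=0 t=8 v=6: → [8,16),[7,15),[6,14),[5,13),[4,12),[3,11),[2,10),[1,9); WM=5
i=1 t=9 v=8: → [9,17),[8,16),[7,15),[6,14),[5,13),[4,12),[3,11),[2,10); WM=6
i=2 t=4 v=3: → [4,12),[3,11),[2,10),[1,9),[0,8); WM=6
i=3 t=11 v=5: → [11,19),[10,18),[9,17),[8,16),[7,15),[6,14),[5,13),[4,12); WM=8; [0,8) fires=3
i=4 t=13 v=3: → [13,21),[12,20),[11,19),[10,18),[9,17),[8,16),[7,15),[6,14); WM=10; [1,9) fires=9 [2,10) fires=17
i=5 t=20 v=7: → [20,28),[19,27),[18,26),[17,25),[16,24),[15,23),[14,22),[13,21); WM=17; [3,11) fires=17 [4,12) fires=22 [5,13) fires=19 [6,14) fires=22 [7,15) fires=22 [8,16) fires=22 [9,17) fires=16
i=6 t=10 v=8: DROP (t<17-3); WM=17
i=7 t=8 v=2: DROP (t<17-3); WM=17
i=8 t=27 v=4: → [27,35),[26,34),[25,33),[24,32),[23,31),[22,30),[21,29),[20,28); WM=24; [10,18) fires=8 [11,19) fires=8 [12,20) fires=3 [13,21) fires=10 [14,22) fires=7 [15,23) fires=7 [16,24) fires=7
i=9 t=29 v=2: → [29,37),[28,36),[27,35),[26,34),[25,33),[24,32),[23,31),[22,30); WM=26; [17,25) fires=7 [18,26) fires=7
i=10 t=25 v=4: → [25,33),[24,32),[23,31),[22,30),[21,29),[20,28),[19,27),[18,26); WM=26
i=11 t=31 v=4: → [31,39),[30,38),[29,37),[28,36),[27,35),[26,34),[25,33),[24,32); WM=28; [19,27) fires=11 [20,28) fires=15
i=12 t=21 v=7: DROP (t<28-3); WM=28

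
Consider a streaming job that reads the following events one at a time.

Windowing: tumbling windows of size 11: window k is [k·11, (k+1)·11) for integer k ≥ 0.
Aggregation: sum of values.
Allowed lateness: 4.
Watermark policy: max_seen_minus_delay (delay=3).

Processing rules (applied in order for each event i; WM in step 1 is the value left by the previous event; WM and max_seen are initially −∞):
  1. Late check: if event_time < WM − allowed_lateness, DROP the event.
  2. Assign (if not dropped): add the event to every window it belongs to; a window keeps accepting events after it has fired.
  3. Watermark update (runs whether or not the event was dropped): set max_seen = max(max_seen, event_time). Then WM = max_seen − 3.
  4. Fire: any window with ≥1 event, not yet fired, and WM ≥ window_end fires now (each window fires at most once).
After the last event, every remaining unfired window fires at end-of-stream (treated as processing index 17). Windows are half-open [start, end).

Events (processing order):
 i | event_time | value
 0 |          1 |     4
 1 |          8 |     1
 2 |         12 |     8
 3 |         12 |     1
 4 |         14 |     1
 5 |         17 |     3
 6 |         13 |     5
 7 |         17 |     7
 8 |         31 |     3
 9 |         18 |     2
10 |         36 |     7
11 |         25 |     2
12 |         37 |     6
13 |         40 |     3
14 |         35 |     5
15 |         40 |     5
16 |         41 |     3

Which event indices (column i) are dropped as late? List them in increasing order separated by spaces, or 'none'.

9 11

i=0 t=1 v=4: → [0,11); WM=-2
i=1 t=8 v=1: → [0,11); WM=5
i=2 t=12 v=8: → [11,22); WM=9
i=3 t=12 v=1: → [11,22); WM=9
i=4 t=14 v=1: → [11,22); WM=11; [0,11) fires=5
i=5 t=17 v=3: → [11,22); WM=14
i=6 t=13 v=5: → [11,22); WM=14
i=7 t=17 v=7: → [11,22); WM=14
i=8 t=31 v=3: → [22,33); WM=28; [11,22) fires=25
i=9 t=18 v=2: DROP (t<28-4); WM=28
i=10 t=36 v=7: → [33,44); WM=33; [22,33) fires=3
i=11 t=25 v=2: DROP (t<33-4); WM=33
i=12 t=37 v=6: → [33,44); WM=34
i=13 t=40 v=3: → [33,44); WM=37
i=14 t=35 v=5: → [33,44); WM=37
i=15 t=40 v=5: → [33,44); WM=37
i=16 t=41 v=3: → [33,44); WM=38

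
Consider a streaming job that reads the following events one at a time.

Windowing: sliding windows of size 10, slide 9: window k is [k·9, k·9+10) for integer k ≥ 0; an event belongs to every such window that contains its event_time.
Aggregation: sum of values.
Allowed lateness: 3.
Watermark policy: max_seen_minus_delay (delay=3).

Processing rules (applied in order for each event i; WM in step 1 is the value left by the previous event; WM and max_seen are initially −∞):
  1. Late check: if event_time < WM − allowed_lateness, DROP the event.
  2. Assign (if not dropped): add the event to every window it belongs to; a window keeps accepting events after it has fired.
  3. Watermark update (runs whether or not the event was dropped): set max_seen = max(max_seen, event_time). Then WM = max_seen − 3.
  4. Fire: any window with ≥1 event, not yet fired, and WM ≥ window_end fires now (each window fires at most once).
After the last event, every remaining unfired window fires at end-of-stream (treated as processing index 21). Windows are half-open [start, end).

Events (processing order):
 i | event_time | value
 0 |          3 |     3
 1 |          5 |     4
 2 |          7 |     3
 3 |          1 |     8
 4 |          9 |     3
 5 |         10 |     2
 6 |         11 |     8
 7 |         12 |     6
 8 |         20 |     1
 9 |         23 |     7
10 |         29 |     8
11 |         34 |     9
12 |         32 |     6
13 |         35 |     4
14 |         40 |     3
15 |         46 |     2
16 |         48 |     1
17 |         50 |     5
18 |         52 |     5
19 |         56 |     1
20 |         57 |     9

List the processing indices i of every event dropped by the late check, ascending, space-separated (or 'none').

none

i=0 t=3 v=3: → [0,10); WM=0
i=1 t=5 v=4: → [0,10); WM=2
i=2 t=7 v=3: → [0,10); WM=4
i=3 t=1 v=8: → [0,10); WM=4
i=4 t=9 v=3: → [9,19),[0,10); WM=6
i=5 t=10 v=2: → [9,19); WM=7
i=6 t=11 v=8: → [9,19); WM=8
i=7 t=12 v=6: → [9,19); WM=9
i=8 t=20 v=1: → [18,28); WM=17; [0,10) fires=21
i=9 t=23 v=7: → [18,28); WM=20; [9,19) fires=19
i=10 t=29 v=8: → [27,37); WM=26
i=11 t=34 v=9: → [27,37); WM=31; [18,28) fires=8
i=12 t=32 v=6: → [27,37); WM=31
i=13 t=35 v=4: → [27,37); WM=32
i=14 t=40 v=3: → [36,46); WM=37; [27,37) fires=27
i=15 t=46 v=2: → [45,55); WM=43
i=16 t=48 v=1: → [45,55); WM=45
i=17 t=50 v=5: → [45,55); WM=47; [36,46) fires=3
i=18 t=52 v=5: → [45,55); WM=49
i=19 t=56 v=1: → [54,64); WM=53
i=20 t=57 v=9: → [54,64); WM=54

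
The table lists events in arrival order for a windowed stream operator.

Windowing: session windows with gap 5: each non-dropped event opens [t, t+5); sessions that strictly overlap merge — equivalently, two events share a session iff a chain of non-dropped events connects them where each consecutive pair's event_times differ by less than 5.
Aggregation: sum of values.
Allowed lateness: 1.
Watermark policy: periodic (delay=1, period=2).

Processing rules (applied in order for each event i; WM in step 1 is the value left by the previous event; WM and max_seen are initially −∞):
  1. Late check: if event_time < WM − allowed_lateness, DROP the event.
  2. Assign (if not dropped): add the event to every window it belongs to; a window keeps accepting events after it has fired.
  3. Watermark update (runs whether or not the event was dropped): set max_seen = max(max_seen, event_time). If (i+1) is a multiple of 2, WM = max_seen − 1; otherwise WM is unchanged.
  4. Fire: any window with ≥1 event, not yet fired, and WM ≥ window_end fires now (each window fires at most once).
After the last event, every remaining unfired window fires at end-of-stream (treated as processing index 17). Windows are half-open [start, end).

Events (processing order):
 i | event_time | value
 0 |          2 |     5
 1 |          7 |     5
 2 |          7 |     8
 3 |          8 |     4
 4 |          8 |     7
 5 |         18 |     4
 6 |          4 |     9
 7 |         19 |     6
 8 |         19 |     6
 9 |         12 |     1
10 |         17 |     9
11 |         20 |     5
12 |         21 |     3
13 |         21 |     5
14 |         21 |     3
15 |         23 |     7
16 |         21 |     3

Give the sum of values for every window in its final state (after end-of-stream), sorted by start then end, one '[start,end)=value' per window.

i=0 t=2 v=5: → [2,7); WM=−∞
i=1 t=7 v=5: → [7,12); WM=6
i=2 t=7 v=8: → [7,12); WM=6
i=3 t=8 v=4: → [7,13); WM=7
i=4 t=8 v=7: → [7,13); WM=7
i=5 t=18 v=4: → [18,23); WM=17
i=6 t=4 v=9: DROP (t<17-1); WM=17
i=7 t=19 v=6: → [18,24); WM=18
i=8 t=19 v=6: → [18,24); WM=18
i=9 t=12 v=1: DROP (t<18-1); WM=18
i=10 t=17 v=9: → [17,24); WM=18
i=11 t=20 v=5: → [17,25); WM=19
i=12 t=21 v=3: → [17,26); WM=19
i=13 t=21 v=5: → [17,26); WM=20
i=14 t=21 v=3: → [17,26); WM=20
i=15 t=23 v=7: → [17,28); WM=22
i=16 t=21 v=3: → [17,28); WM=22

[2,7)=5 [7,13)=24 [17,28)=51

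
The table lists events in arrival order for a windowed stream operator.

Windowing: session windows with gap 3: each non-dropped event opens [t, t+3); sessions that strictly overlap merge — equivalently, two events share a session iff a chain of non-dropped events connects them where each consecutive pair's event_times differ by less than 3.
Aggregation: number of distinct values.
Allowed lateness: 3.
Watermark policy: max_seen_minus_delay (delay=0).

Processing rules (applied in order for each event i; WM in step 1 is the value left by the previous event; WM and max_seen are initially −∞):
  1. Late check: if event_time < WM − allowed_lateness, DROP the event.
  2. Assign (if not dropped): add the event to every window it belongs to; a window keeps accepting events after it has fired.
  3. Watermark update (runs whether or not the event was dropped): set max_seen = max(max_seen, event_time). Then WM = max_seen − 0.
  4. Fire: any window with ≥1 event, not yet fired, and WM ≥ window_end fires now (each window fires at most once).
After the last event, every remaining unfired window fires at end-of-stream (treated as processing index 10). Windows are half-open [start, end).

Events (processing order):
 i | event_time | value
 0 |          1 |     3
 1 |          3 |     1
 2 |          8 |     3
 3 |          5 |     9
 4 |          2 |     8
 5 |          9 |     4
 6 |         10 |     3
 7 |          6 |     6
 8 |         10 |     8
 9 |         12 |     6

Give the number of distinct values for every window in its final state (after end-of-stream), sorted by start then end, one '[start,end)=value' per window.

[1,8)=3 [8,15)=4

i=0 t=1 v=3: → [1,4); WM=1
i=1 t=3 v=1: → [1,6); WM=3
i=2 t=8 v=3: → [8,11); WM=8
i=3 t=5 v=9: → [1,8); WM=8
i=4 t=2 v=8: DROP (t<8-3); WM=8
i=5 t=9 v=4: → [8,12); WM=9
i=6 t=10 v=3: → [8,13); WM=10
i=7 t=6 v=6: DROP (t<10-3); WM=10
i=8 t=10 v=8: → [8,13); WM=10
i=9 t=12 v=6: → [8,15); WM=12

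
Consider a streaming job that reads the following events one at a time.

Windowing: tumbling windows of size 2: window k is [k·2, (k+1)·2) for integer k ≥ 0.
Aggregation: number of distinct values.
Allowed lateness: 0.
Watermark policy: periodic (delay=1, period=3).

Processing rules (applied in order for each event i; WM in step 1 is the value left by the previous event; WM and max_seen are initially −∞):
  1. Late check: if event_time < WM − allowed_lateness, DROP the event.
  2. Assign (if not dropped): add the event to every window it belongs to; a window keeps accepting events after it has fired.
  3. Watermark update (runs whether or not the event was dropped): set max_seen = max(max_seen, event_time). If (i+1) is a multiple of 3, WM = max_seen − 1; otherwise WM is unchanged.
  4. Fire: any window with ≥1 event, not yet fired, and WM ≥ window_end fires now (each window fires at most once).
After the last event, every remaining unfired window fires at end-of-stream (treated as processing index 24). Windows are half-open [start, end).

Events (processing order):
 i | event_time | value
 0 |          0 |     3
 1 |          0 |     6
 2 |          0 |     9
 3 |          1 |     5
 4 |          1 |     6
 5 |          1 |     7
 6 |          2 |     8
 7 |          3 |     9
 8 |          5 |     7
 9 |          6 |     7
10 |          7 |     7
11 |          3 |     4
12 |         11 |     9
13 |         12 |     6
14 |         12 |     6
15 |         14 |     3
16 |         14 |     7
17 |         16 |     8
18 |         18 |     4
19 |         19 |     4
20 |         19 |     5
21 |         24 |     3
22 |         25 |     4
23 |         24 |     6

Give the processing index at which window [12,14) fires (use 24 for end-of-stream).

17

i=0 t=0 v=3: → [0,2); WM=−∞
i=1 t=0 v=6: → [0,2); WM=−∞
i=2 t=0 v=9: → [0,2); WM=-1
i=3 t=1 v=5: → [0,2); WM=-1
i=4 t=1 v=6: → [0,2); WM=-1
i=5 t=1 v=7: → [0,2); WM=0
i=6 t=2 v=8: → [2,4); WM=0
i=7 t=3 v=9: → [2,4); WM=0
i=8 t=5 v=7: → [4,6); WM=4; [0,2) fires=5 [2,4) fires=2
i=9 t=6 v=7: → [6,8); WM=4
i=10 t=7 v=7: → [6,8); WM=4
i=11 t=3 v=4: DROP (t<4-0); WM=6; [4,6) fires=1
i=12 t=11 v=9: → [10,12); WM=6
i=13 t=12 v=6: → [12,14); WM=6
i=14 t=12 v=6: → [12,14); WM=11; [6,8) fires=1
i=15 t=14 v=3: → [14,16); WM=11
i=16 t=14 v=7: → [14,16); WM=11
i=17 t=16 v=8: → [16,18); WM=15; [10,12) fires=1 [12,14) fires=1
i=18 t=18 v=4: → [18,20); WM=15
i=19 t=19 v=4: → [18,20); WM=15
i=20 t=19 v=5: → [18,20); WM=18; [14,16) fires=2 [16,18) fires=1
i=21 t=24 v=3: → [24,26); WM=18
i=22 t=25 v=4: → [24,26); WM=18
i=23 t=24 v=6: → [24,26); WM=24; [18,20) fires=2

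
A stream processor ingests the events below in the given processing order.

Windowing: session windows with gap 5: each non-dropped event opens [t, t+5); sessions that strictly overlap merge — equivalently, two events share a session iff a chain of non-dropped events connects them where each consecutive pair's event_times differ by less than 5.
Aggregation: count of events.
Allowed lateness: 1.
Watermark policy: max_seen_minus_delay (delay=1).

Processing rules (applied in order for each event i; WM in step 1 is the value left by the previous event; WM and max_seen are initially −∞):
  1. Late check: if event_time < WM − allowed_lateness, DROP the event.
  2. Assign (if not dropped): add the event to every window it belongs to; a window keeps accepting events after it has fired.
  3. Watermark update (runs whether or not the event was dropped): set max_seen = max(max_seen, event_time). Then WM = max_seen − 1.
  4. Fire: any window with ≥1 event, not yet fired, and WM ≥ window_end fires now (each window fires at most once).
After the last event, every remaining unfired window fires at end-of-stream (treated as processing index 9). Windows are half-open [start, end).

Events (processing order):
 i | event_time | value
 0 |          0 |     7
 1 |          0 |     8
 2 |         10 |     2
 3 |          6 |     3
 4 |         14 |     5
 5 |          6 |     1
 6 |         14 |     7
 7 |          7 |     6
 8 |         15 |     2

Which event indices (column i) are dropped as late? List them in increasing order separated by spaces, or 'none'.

3 5 7

i=0 t=0 v=7: → [0,5); WM=-1
i=1 t=0 v=8: → [0,5); WM=-1
i=2 t=10 v=2: → [10,15); WM=9
i=3 t=6 v=3: DROP (t<9-1); WM=9
i=4 t=14 v=5: → [10,19); WM=13
i=5 t=6 v=1: DROP (t<13-1); WM=13
i=6 t=14 v=7: → [10,19); WM=13
i=7 t=7 v=6: DROP (t<13-1); WM=13
i=8 t=15 v=2: → [10,20); WM=14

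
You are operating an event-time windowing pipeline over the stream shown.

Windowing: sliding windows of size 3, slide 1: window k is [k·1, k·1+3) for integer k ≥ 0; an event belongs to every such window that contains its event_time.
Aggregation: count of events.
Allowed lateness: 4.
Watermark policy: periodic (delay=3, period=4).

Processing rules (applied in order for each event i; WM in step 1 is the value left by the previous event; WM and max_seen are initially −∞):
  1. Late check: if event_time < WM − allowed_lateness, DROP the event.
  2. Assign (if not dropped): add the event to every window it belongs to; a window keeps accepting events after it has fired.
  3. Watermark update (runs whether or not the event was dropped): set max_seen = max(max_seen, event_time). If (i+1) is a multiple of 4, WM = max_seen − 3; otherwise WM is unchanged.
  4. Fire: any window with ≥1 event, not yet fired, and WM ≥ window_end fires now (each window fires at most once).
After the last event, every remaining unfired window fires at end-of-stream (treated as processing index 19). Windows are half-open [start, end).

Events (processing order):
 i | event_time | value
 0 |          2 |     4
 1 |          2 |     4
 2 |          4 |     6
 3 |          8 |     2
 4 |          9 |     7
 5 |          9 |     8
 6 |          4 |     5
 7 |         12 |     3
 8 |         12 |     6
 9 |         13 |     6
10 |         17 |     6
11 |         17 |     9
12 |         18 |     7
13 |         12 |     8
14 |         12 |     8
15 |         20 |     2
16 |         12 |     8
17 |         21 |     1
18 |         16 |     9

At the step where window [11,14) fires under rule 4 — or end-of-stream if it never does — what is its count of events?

i=0 t=2 v=4: → [2,5),[1,4),[0,3); WM=−∞
i=1 t=2 v=4: → [2,5),[1,4),[0,3); WM=−∞
i=2 t=4 v=6: → [4,7),[3,6),[2,5); WM=−∞
i=3 t=8 v=2: → [8,11),[7,10),[6,9); WM=5; [0,3) fires=2 [1,4) fires=2 [2,5) fires=3
i=4 t=9 v=7: → [9,12),[8,11),[7,10); WM=5
i=5 t=9 v=8: → [9,12),[8,11),[7,10); WM=5
i=6 t=4 v=5: → [4,7),[3,6),[2,5); WM=5
i=7 t=12 v=3: → [12,15),[11,14),[10,13); WM=9; [3,6) fires=2 [4,7) fires=2 [6,9) fires=1
i=8 t=12 v=6: → [12,15),[11,14),[10,13); WM=9
i=9 t=13 v=6: → [13,16),[12,15),[11,14); WM=9
i=10 t=17 v=6: → [17,20),[16,19),[15,18); WM=9
i=11 t=17 v=9: → [17,20),[16,19),[15,18); WM=14; [7,10) fires=3 [8,11) fires=3 [9,12) fires=2 [10,13) fires=2 [11,14) fires=3
i=12 t=18 v=7: → [18,21),[17,20),[16,19); WM=14
i=13 t=12 v=8: → [12,15),[11,14),[10,13); WM=14
i=14 t=12 v=8: → [12,15),[11,14),[10,13); WM=14
i=15 t=20 v=2: → [20,23),[19,22),[18,21); WM=17; [12,15) fires=5 [13,16) fires=1
i=16 t=12 v=8: DROP (t<17-4); WM=17
i=17 t=21 v=1: → [21,24),[20,23),[19,22); WM=17
i=18 t=16 v=9: → [16,19),[15,18),[14,17); WM=17; [14,17) fires=1

3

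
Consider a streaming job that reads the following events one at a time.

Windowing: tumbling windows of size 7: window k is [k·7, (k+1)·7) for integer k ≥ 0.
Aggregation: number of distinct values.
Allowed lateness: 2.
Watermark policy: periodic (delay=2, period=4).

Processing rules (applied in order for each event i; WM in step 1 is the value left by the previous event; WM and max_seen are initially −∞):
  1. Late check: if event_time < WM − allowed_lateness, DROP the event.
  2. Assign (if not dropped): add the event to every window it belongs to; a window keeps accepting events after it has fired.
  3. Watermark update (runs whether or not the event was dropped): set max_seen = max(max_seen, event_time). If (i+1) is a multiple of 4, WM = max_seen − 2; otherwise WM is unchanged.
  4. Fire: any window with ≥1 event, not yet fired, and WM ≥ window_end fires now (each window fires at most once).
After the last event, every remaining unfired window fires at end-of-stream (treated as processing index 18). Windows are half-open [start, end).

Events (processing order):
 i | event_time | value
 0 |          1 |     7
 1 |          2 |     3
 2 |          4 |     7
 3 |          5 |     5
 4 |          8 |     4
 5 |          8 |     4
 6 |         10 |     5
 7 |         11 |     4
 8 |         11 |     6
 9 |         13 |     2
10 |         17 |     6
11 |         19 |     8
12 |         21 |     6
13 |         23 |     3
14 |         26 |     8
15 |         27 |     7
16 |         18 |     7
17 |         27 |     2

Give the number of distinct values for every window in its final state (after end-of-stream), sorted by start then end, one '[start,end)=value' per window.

[0,7)=3 [7,14)=4 [14,21)=2 [21,28)=5

i=0 t=1 v=7: → [0,7); WM=−∞
i=1 t=2 v=3: → [0,7); WM=−∞
i=2 t=4 v=7: → [0,7); WM=−∞
i=3 t=5 v=5: → [0,7); WM=3
i=4 t=8 v=4: → [7,14); WM=3
i=5 t=8 v=4: → [7,14); WM=3
i=6 t=10 v=5: → [7,14); WM=3
i=7 t=11 v=4: → [7,14); WM=9; [0,7) fires=3
i=8 t=11 v=6: → [7,14); WM=9
i=9 t=13 v=2: → [7,14); WM=9
i=10 t=17 v=6: → [14,21); WM=9
i=11 t=19 v=8: → [14,21); WM=17; [7,14) fires=4
i=12 t=21 v=6: → [21,28); WM=17
i=13 t=23 v=3: → [21,28); WM=17
i=14 t=26 v=8: → [21,28); WM=17
i=15 t=27 v=7: → [21,28); WM=25; [14,21) fires=2
i=16 t=18 v=7: DROP (t<25-2); WM=25
i=17 t=27 v=2: → [21,28); WM=25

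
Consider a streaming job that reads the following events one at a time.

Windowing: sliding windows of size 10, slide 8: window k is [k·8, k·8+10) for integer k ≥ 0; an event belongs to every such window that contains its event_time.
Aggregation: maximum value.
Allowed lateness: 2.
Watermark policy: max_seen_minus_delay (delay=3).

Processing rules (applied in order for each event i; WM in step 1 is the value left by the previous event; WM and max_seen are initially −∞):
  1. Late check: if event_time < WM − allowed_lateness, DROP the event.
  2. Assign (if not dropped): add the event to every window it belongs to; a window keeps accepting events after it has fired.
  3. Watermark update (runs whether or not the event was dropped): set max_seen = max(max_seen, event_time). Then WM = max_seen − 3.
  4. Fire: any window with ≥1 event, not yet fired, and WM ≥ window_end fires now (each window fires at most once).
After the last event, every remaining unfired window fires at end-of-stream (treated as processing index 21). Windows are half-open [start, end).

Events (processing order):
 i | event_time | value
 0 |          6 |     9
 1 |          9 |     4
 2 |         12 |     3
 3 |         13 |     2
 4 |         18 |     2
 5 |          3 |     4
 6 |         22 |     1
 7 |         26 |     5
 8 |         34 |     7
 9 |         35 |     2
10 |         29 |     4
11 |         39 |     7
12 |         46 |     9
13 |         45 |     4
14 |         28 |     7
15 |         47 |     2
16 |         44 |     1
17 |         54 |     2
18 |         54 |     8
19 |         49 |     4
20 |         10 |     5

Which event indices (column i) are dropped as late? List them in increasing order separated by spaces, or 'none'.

5 10 14 20

i=0 t=6 v=9: → [0,10); WM=3
i=1 t=9 v=4: → [8,18),[0,10); WM=6
i=2 t=12 v=3: → [8,18); WM=9
i=3 t=13 v=2: → [8,18); WM=10; [0,10) fires=9
i=4 t=18 v=2: → [16,26); WM=15
i=5 t=3 v=4: DROP (t<15-2); WM=15
i=6 t=22 v=1: → [16,26); WM=19; [8,18) fires=4
i=7 t=26 v=5: → [24,34); WM=23
i=8 t=34 v=7: → [32,42); WM=31; [16,26) fires=2
i=9 t=35 v=2: → [32,42); WM=32
i=10 t=29 v=4: DROP (t<32-2); WM=32
i=11 t=39 v=7: → [32,42); WM=36; [24,34) fires=5
i=12 t=46 v=9: → [40,50); WM=43; [32,42) fires=7
i=13 t=45 v=4: → [40,50); WM=43
i=14 t=28 v=7: DROP (t<43-2); WM=43
i=15 t=47 v=2: → [40,50); WM=44
i=16 t=44 v=1: → [40,50); WM=44
i=17 t=54 v=2: → [48,58); WM=51; [40,50) fires=9
i=18 t=54 v=8: → [48,58); WM=51
i=19 t=49 v=4: → [48,58),[40,50); WM=51
i=20 t=10 v=5: DROP (t<51-2); WM=51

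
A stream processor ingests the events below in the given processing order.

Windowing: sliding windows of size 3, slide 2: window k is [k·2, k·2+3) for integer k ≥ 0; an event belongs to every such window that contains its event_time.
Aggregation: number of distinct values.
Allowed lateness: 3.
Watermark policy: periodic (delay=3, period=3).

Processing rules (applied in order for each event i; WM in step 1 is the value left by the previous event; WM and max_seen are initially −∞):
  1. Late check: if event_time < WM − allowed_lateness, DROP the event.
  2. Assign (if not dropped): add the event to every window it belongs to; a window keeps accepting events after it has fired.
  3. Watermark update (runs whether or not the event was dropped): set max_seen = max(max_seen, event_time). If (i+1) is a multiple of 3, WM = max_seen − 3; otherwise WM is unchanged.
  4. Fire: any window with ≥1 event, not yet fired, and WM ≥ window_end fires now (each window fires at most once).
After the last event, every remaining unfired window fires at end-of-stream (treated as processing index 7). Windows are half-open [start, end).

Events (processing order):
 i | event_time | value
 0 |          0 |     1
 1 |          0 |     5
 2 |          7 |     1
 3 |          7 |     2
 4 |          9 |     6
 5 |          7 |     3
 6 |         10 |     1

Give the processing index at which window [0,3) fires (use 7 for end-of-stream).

i=0 t=0 v=1: → [0,3); WM=−∞
i=1 t=0 v=5: → [0,3); WM=−∞
i=2 t=7 v=1: → [6,9); WM=4; [0,3) fires=2
i=3 t=7 v=2: → [6,9); WM=4
i=4 t=9 v=6: → [8,11); WM=4
i=5 t=7 v=3: → [6,9); WM=6
i=6 t=10 v=1: → [10,13),[8,11); WM=6

2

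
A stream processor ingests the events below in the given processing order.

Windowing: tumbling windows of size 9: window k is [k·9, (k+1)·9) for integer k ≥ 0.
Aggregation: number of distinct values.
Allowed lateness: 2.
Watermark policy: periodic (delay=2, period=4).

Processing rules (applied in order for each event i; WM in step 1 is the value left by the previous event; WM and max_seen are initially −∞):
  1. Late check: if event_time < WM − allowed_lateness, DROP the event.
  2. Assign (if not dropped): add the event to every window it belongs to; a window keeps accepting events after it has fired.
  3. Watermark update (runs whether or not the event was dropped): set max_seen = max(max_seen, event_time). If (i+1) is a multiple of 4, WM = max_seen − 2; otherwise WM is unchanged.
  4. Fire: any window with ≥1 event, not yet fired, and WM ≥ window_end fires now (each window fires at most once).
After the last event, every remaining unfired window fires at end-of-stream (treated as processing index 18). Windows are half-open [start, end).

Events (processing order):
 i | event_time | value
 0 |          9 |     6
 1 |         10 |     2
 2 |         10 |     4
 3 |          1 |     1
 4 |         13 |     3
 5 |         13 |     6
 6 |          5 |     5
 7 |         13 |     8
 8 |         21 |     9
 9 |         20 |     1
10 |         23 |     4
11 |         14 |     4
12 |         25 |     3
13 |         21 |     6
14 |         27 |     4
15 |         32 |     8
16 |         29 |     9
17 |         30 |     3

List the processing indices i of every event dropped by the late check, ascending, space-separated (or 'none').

6

i=0 t=9 v=6: → [9,18); WM=−∞
i=1 t=10 v=2: → [9,18); WM=−∞
i=2 t=10 v=4: → [9,18); WM=−∞
i=3 t=1 v=1: → [0,9); WM=8
i=4 t=13 v=3: → [9,18); WM=8
i=5 t=13 v=6: → [9,18); WM=8
i=6 t=5 v=5: DROP (t<8-2); WM=8
i=7 t=13 v=8: → [9,18); WM=11; [0,9) fires=1
i=8 t=21 v=9: → [18,27); WM=11
i=9 t=20 v=1: → [18,27); WM=11
i=10 t=23 v=4: → [18,27); WM=11
i=11 t=14 v=4: → [9,18); WM=21; [9,18) fires=5
i=12 t=25 v=3: → [18,27); WM=21
i=13 t=21 v=6: → [18,27); WM=21
i=14 t=27 v=4: → [27,36); WM=21
i=15 t=32 v=8: → [27,36); WM=30; [18,27) fires=5
i=16 t=29 v=9: → [27,36); WM=30
i=17 t=30 v=3: → [27,36); WM=30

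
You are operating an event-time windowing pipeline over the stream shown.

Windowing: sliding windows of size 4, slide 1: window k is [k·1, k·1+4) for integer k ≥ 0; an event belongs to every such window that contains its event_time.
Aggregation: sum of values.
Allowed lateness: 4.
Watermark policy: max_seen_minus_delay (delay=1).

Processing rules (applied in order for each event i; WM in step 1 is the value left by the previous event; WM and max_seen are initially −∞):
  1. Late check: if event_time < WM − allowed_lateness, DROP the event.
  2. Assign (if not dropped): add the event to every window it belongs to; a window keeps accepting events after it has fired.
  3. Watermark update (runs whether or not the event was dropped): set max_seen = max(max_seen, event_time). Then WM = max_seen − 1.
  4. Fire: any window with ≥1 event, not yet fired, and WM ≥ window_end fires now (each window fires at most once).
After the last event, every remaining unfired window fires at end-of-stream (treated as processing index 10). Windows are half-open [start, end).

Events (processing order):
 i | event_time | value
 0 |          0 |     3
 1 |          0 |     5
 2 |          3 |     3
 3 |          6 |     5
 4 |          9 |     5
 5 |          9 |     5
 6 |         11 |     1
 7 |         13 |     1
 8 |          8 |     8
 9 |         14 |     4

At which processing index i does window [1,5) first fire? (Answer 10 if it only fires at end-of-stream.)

i=0 t=0 v=3: → [0,4); WM=-1
i=1 t=0 v=5: → [0,4); WM=-1
i=2 t=3 v=3: → [3,7),[2,6),[1,5),[0,4); WM=2
i=3 t=6 v=5: → [6,10),[5,9),[4,8),[3,7); WM=5; [0,4) fires=11 [1,5) fires=3
i=4 t=9 v=5: → [9,13),[8,12),[7,11),[6,10); WM=8; [2,6) fires=3 [3,7) fires=8 [4,8) fires=5
i=5 t=9 v=5: → [9,13),[8,12),[7,11),[6,10); WM=8
i=6 t=11 v=1: → [11,15),[10,14),[9,13),[8,12); WM=10; [5,9) fires=5 [6,10) fires=15
i=7 t=13 v=1: → [13,17),[12,16),[11,15),[10,14); WM=12; [7,11) fires=10 [8,12) fires=11
i=8 t=8 v=8: → [8,12),[7,11),[6,10),[5,9); WM=12
i=9 t=14 v=4: → [14,18),[13,17),[12,16),[11,15); WM=13; [9,13) fires=11

3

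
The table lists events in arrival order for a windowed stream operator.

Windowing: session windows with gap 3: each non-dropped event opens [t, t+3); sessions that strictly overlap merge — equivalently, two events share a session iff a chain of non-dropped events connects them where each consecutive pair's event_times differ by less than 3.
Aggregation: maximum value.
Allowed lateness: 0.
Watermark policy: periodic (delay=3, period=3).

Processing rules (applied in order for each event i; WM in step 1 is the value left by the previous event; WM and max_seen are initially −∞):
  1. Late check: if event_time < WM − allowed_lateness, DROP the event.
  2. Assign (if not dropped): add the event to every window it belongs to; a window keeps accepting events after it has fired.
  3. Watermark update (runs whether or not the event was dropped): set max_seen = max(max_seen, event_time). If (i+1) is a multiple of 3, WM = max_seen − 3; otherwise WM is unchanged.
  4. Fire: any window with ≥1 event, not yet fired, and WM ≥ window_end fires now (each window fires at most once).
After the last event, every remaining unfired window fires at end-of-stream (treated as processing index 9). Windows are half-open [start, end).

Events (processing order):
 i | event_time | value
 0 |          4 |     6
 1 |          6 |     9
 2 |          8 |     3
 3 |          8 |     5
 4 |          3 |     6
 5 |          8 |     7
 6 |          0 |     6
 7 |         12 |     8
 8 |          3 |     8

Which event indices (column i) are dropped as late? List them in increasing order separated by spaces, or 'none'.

4 6 8

i=0 t=4 v=6: → [4,7); WM=−∞
i=1 t=6 v=9: → [4,9); WM=−∞
i=2 t=8 v=3: → [4,11); WM=5
i=3 t=8 v=5: → [4,11); WM=5
i=4 t=3 v=6: DROP (t<5-0); WM=5
i=5 t=8 v=7: → [4,11); WM=5
i=6 t=0 v=6: DROP (t<5-0); WM=5
i=7 t=12 v=8: → [12,15); WM=5
i=8 t=3 v=8: DROP (t<5-0); WM=9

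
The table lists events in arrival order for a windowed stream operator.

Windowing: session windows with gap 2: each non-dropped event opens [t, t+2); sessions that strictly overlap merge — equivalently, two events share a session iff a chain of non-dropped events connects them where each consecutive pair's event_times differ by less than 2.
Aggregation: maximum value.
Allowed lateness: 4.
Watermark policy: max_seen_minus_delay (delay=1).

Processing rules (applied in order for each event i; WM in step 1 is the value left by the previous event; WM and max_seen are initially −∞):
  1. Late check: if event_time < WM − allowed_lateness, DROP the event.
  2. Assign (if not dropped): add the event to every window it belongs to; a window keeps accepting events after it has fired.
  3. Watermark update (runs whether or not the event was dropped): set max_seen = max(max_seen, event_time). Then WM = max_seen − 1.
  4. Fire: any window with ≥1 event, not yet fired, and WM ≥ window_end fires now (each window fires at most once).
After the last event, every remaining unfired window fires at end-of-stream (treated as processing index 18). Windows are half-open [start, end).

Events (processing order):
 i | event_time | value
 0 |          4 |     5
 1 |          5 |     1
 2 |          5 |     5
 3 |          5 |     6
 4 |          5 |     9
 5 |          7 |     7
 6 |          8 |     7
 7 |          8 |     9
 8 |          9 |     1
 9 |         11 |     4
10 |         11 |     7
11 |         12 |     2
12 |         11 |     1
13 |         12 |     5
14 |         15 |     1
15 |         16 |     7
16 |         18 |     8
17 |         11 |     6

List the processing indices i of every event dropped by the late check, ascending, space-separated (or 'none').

17

i=0 t=4 v=5: → [4,6); WM=3
i=1 t=5 v=1: → [4,7); WM=4
i=2 t=5 v=5: → [4,7); WM=4
i=3 t=5 v=6: → [4,7); WM=4
i=4 t=5 v=9: → [4,7); WM=4
i=5 t=7 v=7: → [7,9); WM=6
i=6 t=8 v=7: → [7,10); WM=7
i=7 t=8 v=9: → [7,10); WM=7
i=8 t=9 v=1: → [7,11); WM=8
i=9 t=11 v=4: → [11,13); WM=10
i=10 t=11 v=7: → [11,13); WM=10
i=11 t=12 v=2: → [11,14); WM=11
i=12 t=11 v=1: → [11,14); WM=11
i=13 t=12 v=5: → [11,14); WM=11
i=14 t=15 v=1: → [15,17); WM=14
i=15 t=16 v=7: → [15,18); WM=15
i=16 t=18 v=8: → [18,20); WM=17
i=17 t=11 v=6: DROP (t<17-4); WM=17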